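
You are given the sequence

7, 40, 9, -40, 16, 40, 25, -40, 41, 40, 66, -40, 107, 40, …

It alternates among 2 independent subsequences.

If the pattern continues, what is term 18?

Taking every 2nd term gives 2 separate tracks.
Stream A is 7, 9, 16, 25, 41, 66, 107, which is a Fibonacci-like recurrence a_n = a_{n-1} + a_{n-2}.
Stream B is 40, -40, 40, -40, 40, -40, 40, which is alternating ±40.
Position 18 falls in stream B as its term 9, giving 40.

40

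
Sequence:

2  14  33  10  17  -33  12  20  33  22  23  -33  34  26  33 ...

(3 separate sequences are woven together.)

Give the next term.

56

Split by position mod 3: positions 1, 4, 7, … form one track, and each other residue class forms its own.
Stream A is 2, 10, 12, 22, 34, which is each term equals the sum of the previous two.
Stream B is 14, 17, 20, 23, 26, which is arithmetic, step +3.
Stream C is 33, -33, 33, -33, 33, which is alternating ±33.
Position 16 falls in stream A as its term 6, giving 56.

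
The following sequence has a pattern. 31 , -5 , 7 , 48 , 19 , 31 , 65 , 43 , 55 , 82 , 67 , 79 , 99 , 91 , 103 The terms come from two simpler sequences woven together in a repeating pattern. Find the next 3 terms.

116, 115, 127

Positions follow the repeating pattern ABB; grouping by letter gives 2 tracks.
Subsequence A is 31, 48, 65, 82, 99, which is arithmetic with common difference +17.
Subsequence B is -5, 7, 19, 31, 43, 55, 67, 79, 91, 103, which is arithmetic, step +12.
The 16th slot belongs to subsequence A; its 6th term is 116.
Term 17 comes from subsequence B (its 11th entry): 115.
The 18th slot belongs to subsequence B; its 12th term is 127.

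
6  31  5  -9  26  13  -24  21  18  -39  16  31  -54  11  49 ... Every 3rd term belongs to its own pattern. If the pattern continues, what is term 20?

1

Taking every 3rd term gives 3 separate tracks.
Subsequence A is 6, -9, -24, -39, -54, which is linear: a_n = 21 − 15·n.
Subsequence B is 31, 26, 21, 16, 11, which is arithmetic with common difference −5.
Subsequence C is 5, 13, 18, 31, 49, which is Fibonacci-style (each term is the sum of the two before it).
Position 20 falls in subsequence B as its term 7, giving 1.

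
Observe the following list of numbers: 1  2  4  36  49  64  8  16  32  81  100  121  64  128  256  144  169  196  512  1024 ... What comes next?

The slot pattern repeats as AAABBB (period 6), so there are 2 interleaved tracks.
Stream A: 1, 2, 4, 8, 16, 32, 64, 128, 256, 512, 1024. Powers 2^0, 2^1, 2^2, ….
Stream B: 36, 49, 64, 81, 100, 121, 144, 169, 196. Perfect squares starting at 6².
The 21st slot belongs to stream A; its 12th term is 2048.

2048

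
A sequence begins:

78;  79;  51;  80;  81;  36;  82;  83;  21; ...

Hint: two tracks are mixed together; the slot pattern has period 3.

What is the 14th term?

Positions follow the repeating pattern AAB; grouping by letter gives 2 tracks.
Track A is 78, 79, 80, 81, 82, 83, which is linear: a_n = 77 + n.
Track B is 51, 36, 21, which is subtracting 15 each time.
Position 14 → track A, term 10 = 87.

87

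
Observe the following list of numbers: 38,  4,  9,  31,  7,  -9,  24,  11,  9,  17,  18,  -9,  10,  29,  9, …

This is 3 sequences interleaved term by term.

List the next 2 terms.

3, 47

Taking every 3rd term gives 3 separate tracks.
Subsequence A is 38, 31, 24, 17, 10, which is arithmetic, step −7.
Subsequence B is 4, 7, 11, 18, 29, which is a Fibonacci-like recurrence a_n = a_{n-1} + a_{n-2}.
Subsequence C is 9, -9, 9, -9, 9, which is alternating ±9.
Position 16 → subsequence A, term 6 = 3.
The 17th slot belongs to subsequence B; its 6th term is 47.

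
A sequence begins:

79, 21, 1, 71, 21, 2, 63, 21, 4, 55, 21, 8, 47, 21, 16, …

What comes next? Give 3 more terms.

39, 21, 32

Split by position mod 3: positions 1, 4, 7, … form one track, and each other residue class forms its own.
Stream A: 79, 71, 63, 55, 47 (linear: a_n = 87 − 8·n).
Stream B: 21, 21, 21, 21, 21 (constant 21).
Stream C: 1, 2, 4, 8, 16 (successive powers of 2).
Position 16 falls in stream A as its term 6, giving 39.
Position 17 → stream B, term 6 = 21.
The 18th slot belongs to stream C; its 6th term is 32.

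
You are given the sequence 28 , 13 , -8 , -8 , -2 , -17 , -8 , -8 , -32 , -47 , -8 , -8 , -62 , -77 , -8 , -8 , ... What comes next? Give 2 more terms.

The slot pattern repeats as AABB (period 4), so there are 2 interleaved tracks.
Track A: 28, 13, -2, -17, -32, -47, -62, -77 — arithmetic with common difference −15.
Track B: -8, -8, -8, -8, -8, -8, -8, -8 — the constant sequence -8.
Position 17 → track A, term 9 = -92.
Position 18 → track A, term 10 = -107.

-92, -107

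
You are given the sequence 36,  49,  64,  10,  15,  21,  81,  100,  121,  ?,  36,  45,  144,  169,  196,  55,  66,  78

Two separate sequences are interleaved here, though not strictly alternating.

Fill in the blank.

Reading positions in blocks of 6 reveals the pattern AAABBB — 2 tracks woven together.
Subsequence A: 36, 49, 64, 81, 100, 121, 144, 169, 196 (consecutive squares n² from n = 6).
Subsequence B: 10, 15, 21, ?, 36, 45, 55, 66, 78 (triangular numbers starting at T_4).
So the missing entry in subsequence B is 28.

28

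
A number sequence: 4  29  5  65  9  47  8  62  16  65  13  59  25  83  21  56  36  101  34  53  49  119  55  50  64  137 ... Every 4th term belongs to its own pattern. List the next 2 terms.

Read the sequence 4 terms at a time; column i is its own pattern.
Stream A: 4, 9, 16, 25, 36, 49, 64. Perfect squares starting at 2².
Stream B: 29, 47, 65, 83, 101, 119, 137. Adding 18 each time.
Stream C: 5, 8, 13, 21, 34, 55. Each term equals the sum of the previous two.
Stream D: 65, 62, 59, 56, 53, 50. Linear: a_n = 68 − 3·n.
Position 27 falls in stream C as its term 7, giving 89.
Term 28 comes from stream D (its 7th entry): 47.

89, 47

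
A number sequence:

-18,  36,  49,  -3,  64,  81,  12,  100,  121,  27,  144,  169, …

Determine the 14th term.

Reading positions in blocks of 3 reveals the pattern ABB — 2 tracks woven together.
Track A = -18, -3, 12, 27: linear: a_n = -33 + 15·n.
Track B = 36, 49, 64, 81, 100, 121, 144, 169: perfect squares starting at 6².
Position 14 → track B, term 9 = 196.

196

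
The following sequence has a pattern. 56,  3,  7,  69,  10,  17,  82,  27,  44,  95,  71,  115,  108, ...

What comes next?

The slot pattern repeats as ABB (period 3), so there are 2 interleaved tracks.
Subsequence A: 56, 69, 82, 95, 108 — arithmetic with common difference +13.
Subsequence B: 3, 7, 10, 17, 27, 44, 71, 115 — each term equals the sum of the previous two.
Term 14 comes from subsequence B (its 9th entry): 186.

186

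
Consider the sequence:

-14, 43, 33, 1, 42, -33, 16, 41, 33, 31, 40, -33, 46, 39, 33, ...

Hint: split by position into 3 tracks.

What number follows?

61

The terms cycle through 3 interleaved subsequences.
Track A: -14, 1, 16, 31, 46. Arithmetic, step +15.
Track B: 43, 42, 41, 40, 39. Linear: a_n = 44 − n.
Track C: 33, -33, 33, -33, 33. The oscillation 33·(−1)^(n+1).
The 16th slot belongs to track A; its 6th term is 61.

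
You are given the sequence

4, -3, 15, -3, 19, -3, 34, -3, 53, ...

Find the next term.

-3

The terms cycle through 2 interleaved subsequences.
Subsequence A is 4, 15, 19, 34, 53, which is each term equals the sum of the previous two.
Subsequence B is -3, -3, -3, -3, which is always -3.
Position 10 → subsequence B, term 5 = -3.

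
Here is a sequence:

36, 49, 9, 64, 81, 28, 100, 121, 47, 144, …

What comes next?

169

The slot pattern repeats as AAB (period 3), so there are 2 interleaved tracks.
Track A is 36, 49, 64, 81, 100, 121, 144, which is consecutive squares n² from n = 6.
Track B is 9, 28, 47, which is arithmetic, step +19.
Term 11 comes from track A (its 8th entry): 169.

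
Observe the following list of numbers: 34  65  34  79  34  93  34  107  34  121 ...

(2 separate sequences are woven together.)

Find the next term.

Taking every 2nd term gives 2 separate tracks.
Track A: 34, 34, 34, 34, 34. Always 34.
Track B: 65, 79, 93, 107, 121. Adding 14 each time.
Term 11 comes from track A (its 6th entry): 34.

34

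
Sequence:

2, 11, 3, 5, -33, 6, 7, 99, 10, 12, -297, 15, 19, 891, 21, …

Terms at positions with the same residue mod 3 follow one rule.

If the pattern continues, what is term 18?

The terms cycle through 3 interleaved subsequences.
Track A: 2, 5, 7, 12, 19 (a Fibonacci-like recurrence a_n = a_{n-1} + a_{n-2}).
Track B: 11, -33, 99, -297, 891 (geometric with ratio -3).
Track C: 3, 6, 10, 15, 21 (triangular numbers n(n+1)/2 for n = 2, 3, …).
Position 18 falls in track C as its term 6, giving 28.

28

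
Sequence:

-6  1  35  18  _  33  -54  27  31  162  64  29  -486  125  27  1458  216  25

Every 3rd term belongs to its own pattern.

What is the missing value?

8

Taking every 3rd term gives 3 separate tracks.
Track A: -6, 18, -54, 162, -486, 1458 — geometric with ratio -3.
Track B: 1, ?, 27, 64, 125, 216 — the cubes 1³, 2³, 3³, ….
Track C: 35, 33, 31, 29, 27, 25 — arithmetic, step −2.
Track B's pattern makes the blank 8.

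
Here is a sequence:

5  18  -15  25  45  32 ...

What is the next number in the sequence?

The terms cycle through 2 interleaved subsequences.
Track A is 5, -15, 45, which is geometric with ratio -3.
Track B is 18, 25, 32, which is linear: a_n = 11 + 7·n.
Position 7 → track A, term 4 = -135.

-135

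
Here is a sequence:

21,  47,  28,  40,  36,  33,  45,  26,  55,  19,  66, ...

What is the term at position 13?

78

Split by position mod 2 into 2 tracks.
Track A = 21, 28, 36, 45, 55, 66: the triangular numbers T_6, T_7, ….
Track B = 47, 40, 33, 26, 19: linear: a_n = 54 − 7·n.
The 13th slot belongs to track A; its 7th term is 78.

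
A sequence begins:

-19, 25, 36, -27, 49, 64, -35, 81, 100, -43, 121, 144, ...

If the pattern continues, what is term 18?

Positions follow the repeating pattern ABB; grouping by letter gives 2 tracks.
Track A = -19, -27, -35, -43: arithmetic with common difference −8.
Track B = 25, 36, 49, 64, 81, 100, 121, 144: the squares 5², 6², 7², ….
Position 18 → track B, term 12 = 256.

256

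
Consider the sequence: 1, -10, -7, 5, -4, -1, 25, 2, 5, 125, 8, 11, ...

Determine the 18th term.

23

The slot pattern repeats as ABB (period 3), so there are 2 interleaved tracks.
Subsequence A: 1, 5, 25, 125. Powers 5^0, 5^1, 5^2, ….
Subsequence B: -10, -7, -4, -1, 2, 5, 8, 11. Arithmetic, step +3.
Position 18 → subsequence B, term 12 = 23.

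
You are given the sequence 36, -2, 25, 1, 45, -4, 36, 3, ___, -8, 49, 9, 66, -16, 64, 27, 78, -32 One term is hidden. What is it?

55

Split by position mod 4: positions 1, 5, 9, … form one track, and each other residue class forms its own.
Track A: 36, 45, ?, 66, 78 — triangular numbers n(n+1)/2 for n = 8, 9, ….
Track B: -2, -4, -8, -16, -32 — geometric, ×2 each step.
Track C: 25, 36, 49, 64 — the squares 5², 6², 7², ….
Track D: 1, 3, 9, 27 — successive powers of 3.
So the missing entry in track A is 55.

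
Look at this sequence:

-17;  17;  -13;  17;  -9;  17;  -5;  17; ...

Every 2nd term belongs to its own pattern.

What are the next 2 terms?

The terms cycle through 2 interleaved subsequences.
Track A is -17, -13, -9, -5, which is arithmetic with common difference +4.
Track B is 17, 17, 17, 17, which is the constant sequence 17.
The 9th slot belongs to track A; its 5th term is -1.
Term 10 comes from track B (its 5th entry): 17.

-1, 17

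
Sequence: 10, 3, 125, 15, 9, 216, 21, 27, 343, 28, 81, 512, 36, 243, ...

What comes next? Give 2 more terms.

Split by position mod 3: positions 1, 4, 7, … form one track, and each other residue class forms its own.
Stream A: 10, 15, 21, 28, 36 — the triangular numbers T_4, T_5, ….
Stream B: 3, 9, 27, 81, 243 — powers 3^1, 3^2, 3^3, ….
Stream C: 125, 216, 343, 512 — consecutive cubes n³ from n = 5.
Position 15 falls in stream C as its term 5, giving 729.
The 16th slot belongs to stream A; its 6th term is 45.

729, 45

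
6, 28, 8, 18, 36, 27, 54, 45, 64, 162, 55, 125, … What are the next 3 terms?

486, 66, 216

The terms cycle through 3 interleaved subsequences.
Track A is 6, 18, 54, 162, which is geometric, ×3 each step.
Track B is 28, 36, 45, 55, which is the triangular numbers T_7, T_8, ….
Track C is 8, 27, 64, 125, which is consecutive cubes n³ from n = 2.
The 13th slot belongs to track A; its 5th term is 486.
The 14th slot belongs to track B; its 5th term is 66.
The 15th slot belongs to track C; its 5th term is 216.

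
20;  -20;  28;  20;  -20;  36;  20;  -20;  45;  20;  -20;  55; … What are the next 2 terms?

The slot pattern repeats as AAB (period 3), so there are 2 interleaved tracks.
Track A: 20, -20, 20, -20, 20, -20, 20, -20 — the oscillation 20·(−1)^(n+1).
Track B: 28, 36, 45, 55 — triangular numbers starting at T_7.
Position 13 → track A, term 9 = 20.
Position 14 → track A, term 10 = -20.

20, -20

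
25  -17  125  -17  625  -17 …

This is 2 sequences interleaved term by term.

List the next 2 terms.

Split by position mod 2 into 2 tracks.
Subsequence A: 25, 125, 625. Powers of 5.
Subsequence B: -17, -17, -17. Constant -17.
Position 7 → subsequence A, term 4 = 3125.
Position 8 → subsequence B, term 4 = -17.

3125, -17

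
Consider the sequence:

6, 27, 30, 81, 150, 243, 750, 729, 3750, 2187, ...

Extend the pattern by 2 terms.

18750, 6561

Positions 1, 3, 5, … form one subsequence and positions 2, 4, 6, … form another.
Track A is 6, 30, 150, 750, 3750, which is a geometric progression (common ratio 5).
Track B is 27, 81, 243, 729, 2187, which is powers 3^3, 3^4, 3^5, ….
Term 11 comes from track A (its 6th entry): 18750.
Position 12 falls in track B as its term 6, giving 6561.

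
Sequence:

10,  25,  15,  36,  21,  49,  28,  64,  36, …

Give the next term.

81

Taking every 2nd term gives 2 separate tracks.
Stream A is 10, 15, 21, 28, 36, which is the triangular numbers T_4, T_5, ….
Stream B is 25, 36, 49, 64, which is the squares 5², 6², 7², ….
Position 10 → stream B, term 5 = 81.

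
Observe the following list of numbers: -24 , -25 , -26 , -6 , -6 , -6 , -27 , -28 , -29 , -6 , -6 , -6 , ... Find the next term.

-30

The slot pattern repeats as AAABBB (period 6), so there are 2 interleaved tracks.
Track A: -24, -25, -26, -27, -28, -29. Linear: a_n = -23 − n.
Track B: -6, -6, -6, -6, -6, -6. Constant -6.
Position 13 falls in track A as its term 7, giving -30.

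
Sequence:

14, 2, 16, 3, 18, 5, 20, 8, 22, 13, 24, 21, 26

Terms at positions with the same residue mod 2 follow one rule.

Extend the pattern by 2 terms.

34, 28

Taking every 2nd term gives 2 separate tracks.
Track A = 14, 16, 18, 20, 22, 24, 26: arithmetic with common difference +2.
Track B = 2, 3, 5, 8, 13, 21: Fibonacci-style (each term is the sum of the two before it).
The 14th slot belongs to track B; its 7th term is 34.
Position 15 falls in track A as its term 8, giving 28.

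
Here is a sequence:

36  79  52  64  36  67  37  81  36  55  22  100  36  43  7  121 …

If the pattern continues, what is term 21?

Taking every 4th term gives 4 separate tracks.
Track A = 36, 36, 36, 36: the constant sequence 36.
Track B = 79, 67, 55, 43: subtracting 12 each time.
Track C = 52, 37, 22, 7: arithmetic, step −15.
Track D = 64, 81, 100, 121: perfect squares starting at 8².
The 21st slot belongs to track A; its 6th term is 36.

36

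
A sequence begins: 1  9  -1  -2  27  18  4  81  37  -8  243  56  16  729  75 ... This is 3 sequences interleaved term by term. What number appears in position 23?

19683

Taking every 3rd term gives 3 separate tracks.
Track A: 1, -2, 4, -8, 16 (multiplying by -2 each time).
Track B: 9, 27, 81, 243, 729 (powers 3^2, 3^3, 3^4, …).
Track C: -1, 18, 37, 56, 75 (adding 19 each time).
Term 23 comes from track B (its 8th entry): 19683.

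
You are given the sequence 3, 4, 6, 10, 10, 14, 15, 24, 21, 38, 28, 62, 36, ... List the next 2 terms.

100, 45

Taking every 2nd term gives 2 separate tracks.
Track A = 3, 6, 10, 15, 21, 28, 36: triangular numbers starting at T_2.
Track B = 4, 10, 14, 24, 38, 62: each term equals the sum of the previous two.
Position 14 → track B, term 7 = 100.
Term 15 comes from track A (its 8th entry): 45.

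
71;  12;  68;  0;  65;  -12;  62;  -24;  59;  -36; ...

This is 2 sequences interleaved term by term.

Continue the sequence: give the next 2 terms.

Taking every 2nd term gives 2 separate tracks.
Track A is 71, 68, 65, 62, 59, which is arithmetic, step −3.
Track B is 12, 0, -12, -24, -36, which is arithmetic, step −12.
Term 11 comes from track A (its 6th entry): 56.
Position 12 falls in track B as its term 6, giving -48.

56, -48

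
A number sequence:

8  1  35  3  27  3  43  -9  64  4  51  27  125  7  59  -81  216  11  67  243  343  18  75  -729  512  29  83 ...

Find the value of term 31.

91

Taking every 4th term gives 4 separate tracks.
Track A is 8, 27, 64, 125, 216, 343, 512, which is consecutive cubes n³ from n = 2.
Track B is 1, 3, 4, 7, 11, 18, 29, which is each term equals the sum of the previous two.
Track C is 35, 43, 51, 59, 67, 75, 83, which is linear: a_n = 27 + 8·n.
Track D is 3, -9, 27, -81, 243, -729, which is multiplying by -3 each time.
Position 31 falls in track C as its term 8, giving 91.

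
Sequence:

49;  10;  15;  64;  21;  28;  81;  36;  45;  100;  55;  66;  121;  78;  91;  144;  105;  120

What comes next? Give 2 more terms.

Positions follow the repeating pattern ABB; grouping by letter gives 2 tracks.
Track A: 49, 64, 81, 100, 121, 144 — perfect squares starting at 7².
Track B: 10, 15, 21, 28, 36, 45, 55, 66, 78, 91, 105, 120 — triangular numbers starting at T_4.
Position 19 falls in track A as its term 7, giving 169.
The 20th slot belongs to track B; its 13th term is 136.

169, 136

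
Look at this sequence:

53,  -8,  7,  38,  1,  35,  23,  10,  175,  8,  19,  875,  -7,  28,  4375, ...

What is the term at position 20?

Taking every 3rd term gives 3 separate tracks.
Track A: 53, 38, 23, 8, -7. Subtracting 15 each time.
Track B: -8, 1, 10, 19, 28. Arithmetic, step +9.
Track C: 7, 35, 175, 875, 4375. Geometric, ×5 each step.
The 20th slot belongs to track B; its 7th term is 46.

46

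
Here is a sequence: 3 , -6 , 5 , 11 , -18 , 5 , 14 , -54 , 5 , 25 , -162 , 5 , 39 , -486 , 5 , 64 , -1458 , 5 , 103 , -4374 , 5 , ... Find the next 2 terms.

Split by position mod 3 into 3 tracks.
Track A = 3, 11, 14, 25, 39, 64, 103: Fibonacci-style (each term is the sum of the two before it).
Track B = -6, -18, -54, -162, -486, -1458, -4374: geometric with ratio 3.
Track C = 5, 5, 5, 5, 5, 5, 5: the constant sequence 5.
Position 22 → track A, term 8 = 167.
Position 23 falls in track B as its term 8, giving -13122.

167, -13122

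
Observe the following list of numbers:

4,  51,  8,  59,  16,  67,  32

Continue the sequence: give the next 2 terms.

The terms cycle through 2 interleaved subsequences.
Subsequence A = 4, 8, 16, 32: powers 2^2, 2^3, 2^4, ….
Subsequence B = 51, 59, 67: adding 8 each time.
Position 8 → subsequence B, term 4 = 75.
Position 9 falls in subsequence A as its term 5, giving 64.

75, 64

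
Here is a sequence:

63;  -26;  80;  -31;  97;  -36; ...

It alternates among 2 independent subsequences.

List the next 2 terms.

114, -41

The terms cycle through 2 interleaved subsequences.
Track A is 63, 80, 97, which is adding 17 each time.
Track B is -26, -31, -36, which is linear: a_n = -21 − 5·n.
Position 7 falls in track A as its term 4, giving 114.
Position 8 → track B, term 4 = -41.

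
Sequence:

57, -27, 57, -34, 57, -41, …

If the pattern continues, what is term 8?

The terms cycle through 2 interleaved subsequences.
Stream A is 57, 57, 57, which is the constant sequence 57.
Stream B is -27, -34, -41, which is arithmetic with common difference −7.
Position 8 → stream B, term 4 = -48.

-48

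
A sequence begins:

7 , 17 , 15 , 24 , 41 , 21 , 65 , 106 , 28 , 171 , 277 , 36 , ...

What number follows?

448

Reading positions in blocks of 3 reveals the pattern AAB — 2 tracks woven together.
Track A is 7, 17, 24, 41, 65, 106, 171, 277, which is Fibonacci-style (each term is the sum of the two before it).
Track B is 15, 21, 28, 36, which is triangular numbers starting at T_5.
Position 13 falls in track A as its term 9, giving 448.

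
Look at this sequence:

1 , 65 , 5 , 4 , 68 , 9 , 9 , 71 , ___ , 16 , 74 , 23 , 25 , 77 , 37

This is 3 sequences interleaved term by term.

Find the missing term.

14

Taking every 3rd term gives 3 separate tracks.
Track A = 1, 4, 9, 16, 25: the squares 1², 2², 3², ….
Track B = 65, 68, 71, 74, 77: adding 3 each time.
Track C = 5, 9, ?, 23, 37: a Fibonacci-like recurrence a_n = a_{n-1} + a_{n-2}.
The gap is track C's term 3; the rule gives 14.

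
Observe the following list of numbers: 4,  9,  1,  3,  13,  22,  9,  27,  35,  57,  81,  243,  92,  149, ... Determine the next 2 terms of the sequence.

Positions follow the repeating pattern AABB; grouping by letter gives 2 tracks.
Track A = 4, 9, 13, 22, 35, 57, 92, 149: each term equals the sum of the previous two.
Track B = 1, 3, 9, 27, 81, 243: powers 3^0, 3^1, 3^2, ….
Position 15 falls in track B as its term 7, giving 729.
Position 16 falls in track B as its term 8, giving 2187.

729, 2187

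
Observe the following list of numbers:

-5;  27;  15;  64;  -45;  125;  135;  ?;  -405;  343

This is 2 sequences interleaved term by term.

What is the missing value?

Odd-indexed and even-indexed terms follow separate rules.
Track A: -5, 15, -45, 135, -405. A geometric progression (common ratio -3).
Track B: 27, 64, 125, ?, 343. The cubes 3³, 4³, 5³, ….
Filling track B at index 4 by its rule yields 216.

216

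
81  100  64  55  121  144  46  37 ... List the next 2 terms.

Positions follow the repeating pattern AABB; grouping by letter gives 2 tracks.
Track A: 81, 100, 121, 144 — the squares 9², 10², 11², ….
Track B: 64, 55, 46, 37 — linear: a_n = 73 − 9·n.
Position 9 → track A, term 5 = 169.
Position 10 → track A, term 6 = 196.

169, 196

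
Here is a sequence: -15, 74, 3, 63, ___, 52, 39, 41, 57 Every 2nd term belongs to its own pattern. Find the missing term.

Positions 1, 3, 5, … form one subsequence and positions 2, 4, 6, … form another.
Track A = -15, 3, ?, 39, 57: arithmetic, step +18.
Track B = 74, 63, 52, 41: arithmetic, step −11.
So the missing entry in track A is 21.

21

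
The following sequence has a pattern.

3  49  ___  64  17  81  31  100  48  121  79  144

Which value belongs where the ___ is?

14

Odd-indexed and even-indexed terms follow separate rules.
Subsequence A: 3, ?, 17, 31, 48, 79 — Fibonacci-style (each term is the sum of the two before it).
Subsequence B: 49, 64, 81, 100, 121, 144 — perfect squares starting at 7².
Filling subsequence A at index 2 by its rule yields 14.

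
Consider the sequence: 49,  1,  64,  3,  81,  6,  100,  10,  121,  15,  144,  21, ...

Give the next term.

169

Taking every 2nd term gives 2 separate tracks.
Subsequence A: 49, 64, 81, 100, 121, 144 (the squares 7², 8², 9², …).
Subsequence B: 1, 3, 6, 10, 15, 21 (triangular numbers n(n+1)/2 for n = 1, 2, …).
Term 13 comes from subsequence A (its 7th entry): 169.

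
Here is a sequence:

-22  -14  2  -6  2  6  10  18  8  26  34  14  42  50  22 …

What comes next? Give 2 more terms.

Positions follow the repeating pattern AAB; grouping by letter gives 2 tracks.
Stream A = -22, -14, -6, 2, 10, 18, 26, 34, 42, 50: arithmetic with common difference +8.
Stream B = 2, 6, 8, 14, 22: Fibonacci-style (each term is the sum of the two before it).
Position 16 falls in stream A as its term 11, giving 58.
The 17th slot belongs to stream A; its 12th term is 66.

58, 66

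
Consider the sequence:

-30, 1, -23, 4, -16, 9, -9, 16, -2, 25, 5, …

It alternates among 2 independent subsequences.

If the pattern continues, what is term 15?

Positions 1, 3, 5, … form one subsequence and positions 2, 4, 6, … form another.
Subsequence A = -30, -23, -16, -9, -2, 5: arithmetic with common difference +7.
Subsequence B = 1, 4, 9, 16, 25: consecutive squares n² from n = 1.
Position 15 falls in subsequence A as its term 8, giving 19.

19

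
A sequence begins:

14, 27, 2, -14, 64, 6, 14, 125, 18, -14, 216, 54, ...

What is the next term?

The terms cycle through 3 interleaved subsequences.
Track A: 14, -14, 14, -14 (the oscillation 14·(−1)^(n+1)).
Track B: 27, 64, 125, 216 (the cubes 3³, 4³, 5³, …).
Track C: 2, 6, 18, 54 (multiplying by 3 each time).
Position 13 falls in track A as its term 5, giving 14.

14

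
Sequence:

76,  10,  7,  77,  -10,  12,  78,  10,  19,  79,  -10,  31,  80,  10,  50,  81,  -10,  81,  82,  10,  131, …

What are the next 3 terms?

Split by position mod 3: positions 1, 4, 7, … form one track, and each other residue class forms its own.
Subsequence A is 76, 77, 78, 79, 80, 81, 82, which is arithmetic, step +1.
Subsequence B is 10, -10, 10, -10, 10, -10, 10, which is oscillating between 10 and -10.
Subsequence C is 7, 12, 19, 31, 50, 81, 131, which is a Fibonacci-like recurrence a_n = a_{n-1} + a_{n-2}.
Term 22 comes from subsequence A (its 8th entry): 83.
Position 23 falls in subsequence B as its term 8, giving -10.
Position 24 falls in subsequence C as its term 8, giving 212.

83, -10, 212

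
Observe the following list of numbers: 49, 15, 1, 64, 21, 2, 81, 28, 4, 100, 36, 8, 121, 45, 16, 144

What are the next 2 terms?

The terms cycle through 3 interleaved subsequences.
Track A: 49, 64, 81, 100, 121, 144 — the squares 7², 8², 9², ….
Track B: 15, 21, 28, 36, 45 — triangular numbers starting at T_5.
Track C: 1, 2, 4, 8, 16 — geometric, ×2 each step.
Term 17 comes from track B (its 6th entry): 55.
Term 18 comes from track C (its 6th entry): 32.

55, 32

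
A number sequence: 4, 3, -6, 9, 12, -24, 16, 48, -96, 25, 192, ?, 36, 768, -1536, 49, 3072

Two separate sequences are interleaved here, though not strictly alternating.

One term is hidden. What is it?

Reading positions in blocks of 3 reveals the pattern ABB — 2 tracks woven together.
Track A: 4, 9, 16, 25, 36, 49 (consecutive squares n² from n = 2).
Track B: 3, -6, 12, -24, 48, -96, 192, ?, 768, -1536, 3072 (geometric, ×-2 each step).
So the missing entry in track B is -384.

-384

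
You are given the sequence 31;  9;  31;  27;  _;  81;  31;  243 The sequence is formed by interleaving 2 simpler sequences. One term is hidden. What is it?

The terms cycle through 2 interleaved subsequences.
Track A is 31, 31, ?, 31, which is the constant sequence 31.
Track B is 9, 27, 81, 243, which is powers 3^2, 3^3, 3^4, ….
The gap is track A's term 3; the rule gives 31.

31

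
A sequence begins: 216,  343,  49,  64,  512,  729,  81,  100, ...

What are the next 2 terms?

1000, 1331

The slot pattern repeats as AABB (period 4), so there are 2 interleaved tracks.
Track A: 216, 343, 512, 729 (the cubes 6³, 7³, 8³, …).
Track B: 49, 64, 81, 100 (the squares 7², 8², 9², …).
Term 9 comes from track A (its 5th entry): 1000.
The 10th slot belongs to track A; its 6th term is 1331.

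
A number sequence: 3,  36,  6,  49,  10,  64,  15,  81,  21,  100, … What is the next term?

28

Split by position mod 2 into 2 tracks.
Track A is 3, 6, 10, 15, 21, which is the triangular numbers T_2, T_3, ….
Track B is 36, 49, 64, 81, 100, which is the squares 6², 7², 8², ….
Position 11 falls in track A as its term 6, giving 28.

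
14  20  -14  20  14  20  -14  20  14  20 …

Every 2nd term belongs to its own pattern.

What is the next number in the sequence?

-14

Odd-indexed and even-indexed terms follow separate rules.
Stream A is 14, -14, 14, -14, 14, which is alternating ±14.
Stream B is 20, 20, 20, 20, 20, which is the constant sequence 20.
The 11th slot belongs to stream A; its 6th term is -14.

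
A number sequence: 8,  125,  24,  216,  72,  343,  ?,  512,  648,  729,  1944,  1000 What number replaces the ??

216

Odd-indexed and even-indexed terms follow separate rules.
Track A = 8, 24, 72, ?, 648, 1944: geometric, ×3 each step.
Track B = 125, 216, 343, 512, 729, 1000: the cubes 5³, 6³, 7³, ….
The gap is track A's term 4; the rule gives 216.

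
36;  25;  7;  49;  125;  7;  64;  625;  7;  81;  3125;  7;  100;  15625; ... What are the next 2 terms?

The terms cycle through 3 interleaved subsequences.
Subsequence A is 36, 49, 64, 81, 100, which is consecutive squares n² from n = 6.
Subsequence B is 25, 125, 625, 3125, 15625, which is powers 5^2, 5^3, 5^4, ….
Subsequence C is 7, 7, 7, 7, which is the constant sequence 7.
Position 15 → subsequence C, term 5 = 7.
The 16th slot belongs to subsequence A; its 6th term is 121.

7, 121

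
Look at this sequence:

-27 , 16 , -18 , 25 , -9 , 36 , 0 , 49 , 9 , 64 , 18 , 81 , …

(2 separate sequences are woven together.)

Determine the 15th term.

Split by position mod 2 into 2 tracks.
Track A: -27, -18, -9, 0, 9, 18 (arithmetic with common difference +9).
Track B: 16, 25, 36, 49, 64, 81 (consecutive squares n² from n = 4).
Term 15 comes from track A (its 8th entry): 36.

36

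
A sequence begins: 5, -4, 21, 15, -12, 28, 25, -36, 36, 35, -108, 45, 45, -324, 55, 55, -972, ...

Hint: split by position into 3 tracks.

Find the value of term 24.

91

Split by position mod 3: positions 1, 4, 7, … form one track, and each other residue class forms its own.
Track A: 5, 15, 25, 35, 45, 55 (linear: a_n = -5 + 10·n).
Track B: -4, -12, -36, -108, -324, -972 (a geometric progression (common ratio 3)).
Track C: 21, 28, 36, 45, 55 (triangular numbers n(n+1)/2 for n = 6, 7, …).
Term 24 comes from track C (its 8th entry): 91.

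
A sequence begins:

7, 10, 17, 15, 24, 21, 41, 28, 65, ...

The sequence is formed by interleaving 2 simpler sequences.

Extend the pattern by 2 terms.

Positions 1, 3, 5, … form one subsequence and positions 2, 4, 6, … form another.
Track A: 7, 17, 24, 41, 65 — each term equals the sum of the previous two.
Track B: 10, 15, 21, 28 — triangular numbers n(n+1)/2 for n = 4, 5, ….
Position 10 → track B, term 5 = 36.
Position 11 → track A, term 6 = 106.

36, 106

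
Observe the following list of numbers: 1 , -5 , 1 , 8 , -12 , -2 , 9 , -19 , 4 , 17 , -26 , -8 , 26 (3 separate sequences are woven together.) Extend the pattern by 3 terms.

-33, 16, 43

Split by position mod 3: positions 1, 4, 7, … form one track, and each other residue class forms its own.
Stream A = 1, 8, 9, 17, 26: a Fibonacci-like recurrence a_n = a_{n-1} + a_{n-2}.
Stream B = -5, -12, -19, -26: linear: a_n = 2 − 7·n.
Stream C = 1, -2, 4, -8: a geometric progression (common ratio -2).
Position 14 → stream B, term 5 = -33.
Position 15 → stream C, term 5 = 16.
Position 16 → stream A, term 6 = 43.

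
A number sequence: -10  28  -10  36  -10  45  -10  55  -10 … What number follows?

Taking every 2nd term gives 2 separate tracks.
Track A: -10, -10, -10, -10, -10. Always -10.
Track B: 28, 36, 45, 55. Triangular numbers n(n+1)/2 for n = 7, 8, ….
Term 10 comes from track B (its 5th entry): 66.

66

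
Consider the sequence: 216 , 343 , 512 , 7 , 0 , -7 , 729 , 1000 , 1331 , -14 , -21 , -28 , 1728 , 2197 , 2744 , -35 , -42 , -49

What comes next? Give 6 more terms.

3375, 4096, 4913, -56, -63, -70

Positions follow the repeating pattern AAABBB; grouping by letter gives 2 tracks.
Subsequence A = 216, 343, 512, 729, 1000, 1331, 1728, 2197, 2744: the cubes 6³, 7³, 8³, ….
Subsequence B = 7, 0, -7, -14, -21, -28, -35, -42, -49: subtracting 7 each time.
Position 19 → subsequence A, term 10 = 3375.
Position 20 falls in subsequence A as its term 11, giving 4096.
The 21st slot belongs to subsequence A; its 12th term is 4913.
Position 22 → subsequence B, term 10 = -56.
Position 23 falls in subsequence B as its term 11, giving -63.
Position 24 falls in subsequence B as its term 12, giving -70.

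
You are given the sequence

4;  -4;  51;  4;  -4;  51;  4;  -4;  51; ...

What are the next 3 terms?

Reading positions in blocks of 3 reveals the pattern AAB — 2 tracks woven together.
Track A = 4, -4, 4, -4, 4, -4: the oscillation 4·(−1)^(n+1).
Track B = 51, 51, 51: the constant sequence 51.
Position 10 falls in track A as its term 7, giving 4.
Position 11 → track A, term 8 = -4.
Term 12 comes from track B (its 4th entry): 51.

4, -4, 51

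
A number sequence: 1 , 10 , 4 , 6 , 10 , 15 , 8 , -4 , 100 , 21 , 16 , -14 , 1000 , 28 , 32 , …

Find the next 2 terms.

-24, 10000

Taking every 4th term gives 4 separate tracks.
Subsequence A = 1, 10, 100, 1000: geometric with ratio 10.
Subsequence B = 10, 15, 21, 28: triangular numbers starting at T_4.
Subsequence C = 4, 8, 16, 32: powers 2^2, 2^3, 2^4, ….
Subsequence D = 6, -4, -14: arithmetic, step −10.
Term 16 comes from subsequence D (its 4th entry): -24.
The 17th slot belongs to subsequence A; its 5th term is 10000.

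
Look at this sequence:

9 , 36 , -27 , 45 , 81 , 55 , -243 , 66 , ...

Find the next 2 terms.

The terms cycle through 2 interleaved subsequences.
Subsequence A: 9, -27, 81, -243 (multiplying by -3 each time).
Subsequence B: 36, 45, 55, 66 (the triangular numbers T_8, T_9, …).
Position 9 → subsequence A, term 5 = 729.
Term 10 comes from subsequence B (its 5th entry): 78.

729, 78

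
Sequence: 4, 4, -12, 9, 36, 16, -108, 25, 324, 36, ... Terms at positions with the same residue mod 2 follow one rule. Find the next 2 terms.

-972, 49

The terms cycle through 2 interleaved subsequences.
Stream A is 4, -12, 36, -108, 324, which is a geometric progression (common ratio -3).
Stream B is 4, 9, 16, 25, 36, which is consecutive squares n² from n = 2.
Position 11 → stream A, term 6 = -972.
The 12th slot belongs to stream B; its 6th term is 49.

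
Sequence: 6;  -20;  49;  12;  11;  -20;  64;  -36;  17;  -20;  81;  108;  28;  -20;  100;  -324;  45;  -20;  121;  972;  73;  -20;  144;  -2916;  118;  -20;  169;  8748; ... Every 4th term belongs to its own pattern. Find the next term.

191

Read the sequence 4 terms at a time; column i is its own pattern.
Stream A: 6, 11, 17, 28, 45, 73, 118. A Fibonacci-like recurrence a_n = a_{n-1} + a_{n-2}.
Stream B: -20, -20, -20, -20, -20, -20, -20. Constant -20.
Stream C: 49, 64, 81, 100, 121, 144, 169. Consecutive squares n² from n = 7.
Stream D: 12, -36, 108, -324, 972, -2916, 8748. Geometric with ratio -3.
The 29th slot belongs to stream A; its 8th term is 191.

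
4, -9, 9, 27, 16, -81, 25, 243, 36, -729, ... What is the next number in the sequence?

49

Positions 1, 3, 5, … form one subsequence and positions 2, 4, 6, … form another.
Track A: 4, 9, 16, 25, 36. Consecutive squares n² from n = 2.
Track B: -9, 27, -81, 243, -729. Multiplying by -3 each time.
Term 11 comes from track A (its 6th entry): 49.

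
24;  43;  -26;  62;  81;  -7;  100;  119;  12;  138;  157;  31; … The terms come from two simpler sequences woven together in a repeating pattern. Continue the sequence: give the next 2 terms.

176, 195

Positions follow the repeating pattern AAB; grouping by letter gives 2 tracks.
Track A: 24, 43, 62, 81, 100, 119, 138, 157. Arithmetic, step +19.
Track B: -26, -7, 12, 31. Arithmetic, step +19.
Position 13 → track A, term 9 = 176.
Position 14 falls in track A as its term 10, giving 195.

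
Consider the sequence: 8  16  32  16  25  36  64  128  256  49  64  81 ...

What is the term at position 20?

Reading positions in blocks of 6 reveals the pattern AAABBB — 2 tracks woven together.
Track A: 8, 16, 32, 64, 128, 256 (powers 2^3, 2^4, 2^5, …).
Track B: 16, 25, 36, 49, 64, 81 (perfect squares starting at 4²).
Position 20 falls in track A as its term 11, giving 8192.

8192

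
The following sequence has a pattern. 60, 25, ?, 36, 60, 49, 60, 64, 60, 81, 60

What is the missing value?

60

Taking every 2nd term gives 2 separate tracks.
Track A: 60, ?, 60, 60, 60, 60. The constant sequence 60.
Track B: 25, 36, 49, 64, 81. Perfect squares starting at 5².
The gap is track A's term 2; the rule gives 60.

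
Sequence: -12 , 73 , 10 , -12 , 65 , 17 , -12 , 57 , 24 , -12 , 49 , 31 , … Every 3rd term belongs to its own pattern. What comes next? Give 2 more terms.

-12, 41

Split by position mod 3: positions 1, 4, 7, … form one track, and each other residue class forms its own.
Track A: -12, -12, -12, -12 — constant -12.
Track B: 73, 65, 57, 49 — linear: a_n = 81 − 8·n.
Track C: 10, 17, 24, 31 — arithmetic, step +7.
Position 13 → track A, term 5 = -12.
Position 14 falls in track B as its term 5, giving 41.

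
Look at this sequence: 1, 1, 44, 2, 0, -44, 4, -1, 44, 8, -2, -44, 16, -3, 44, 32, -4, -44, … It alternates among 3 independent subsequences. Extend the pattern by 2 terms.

Read the sequence 3 terms at a time; column i is its own pattern.
Track A: 1, 2, 4, 8, 16, 32 — powers 2^0, 2^1, 2^2, ….
Track B: 1, 0, -1, -2, -3, -4 — arithmetic with common difference −1.
Track C: 44, -44, 44, -44, 44, -44 — oscillating between 44 and -44.
Position 19 → track A, term 7 = 64.
Position 20 falls in track B as its term 7, giving -5.

64, -5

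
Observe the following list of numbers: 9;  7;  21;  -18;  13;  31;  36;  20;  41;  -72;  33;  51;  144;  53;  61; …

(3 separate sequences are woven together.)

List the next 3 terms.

Split by position mod 3 into 3 tracks.
Subsequence A: 9, -18, 36, -72, 144 (geometric with ratio -2).
Subsequence B: 7, 13, 20, 33, 53 (Fibonacci-style (each term is the sum of the two before it)).
Subsequence C: 21, 31, 41, 51, 61 (arithmetic, step +10).
Term 16 comes from subsequence A (its 6th entry): -288.
Position 17 falls in subsequence B as its term 6, giving 86.
Position 18 falls in subsequence C as its term 6, giving 71.

-288, 86, 71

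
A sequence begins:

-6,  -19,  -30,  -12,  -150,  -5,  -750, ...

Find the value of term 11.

-18750

Taking every 2nd term gives 2 separate tracks.
Subsequence A: -6, -30, -150, -750. A geometric progression (common ratio 5).
Subsequence B: -19, -12, -5. Arithmetic with common difference +7.
The 11th slot belongs to subsequence A; its 6th term is -18750.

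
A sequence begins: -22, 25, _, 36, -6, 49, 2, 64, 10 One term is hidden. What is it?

Split by position mod 2 into 2 tracks.
Track A is -22, ?, -6, 2, 10, which is linear: a_n = -30 + 8·n.
Track B is 25, 36, 49, 64, which is the squares 5², 6², 7², ….
The gap is track A's term 2; the rule gives -14.

-14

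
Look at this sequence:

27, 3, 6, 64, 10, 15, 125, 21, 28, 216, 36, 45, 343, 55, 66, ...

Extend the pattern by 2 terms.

The slot pattern repeats as ABB (period 3), so there are 2 interleaved tracks.
Subsequence A: 27, 64, 125, 216, 343 — the cubes 3³, 4³, 5³, ….
Subsequence B: 3, 6, 10, 15, 21, 28, 36, 45, 55, 66 — triangular numbers starting at T_2.
Term 16 comes from subsequence A (its 6th entry): 512.
Position 17 falls in subsequence B as its term 11, giving 78.

512, 78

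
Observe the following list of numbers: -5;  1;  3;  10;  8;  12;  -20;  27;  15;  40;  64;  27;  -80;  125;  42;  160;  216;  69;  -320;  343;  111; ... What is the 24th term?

Taking every 3rd term gives 3 separate tracks.
Stream A: -5, 10, -20, 40, -80, 160, -320 — a geometric progression (common ratio -2).
Stream B: 1, 8, 27, 64, 125, 216, 343 — the cubes 1³, 2³, 3³, ….
Stream C: 3, 12, 15, 27, 42, 69, 111 — Fibonacci-style (each term is the sum of the two before it).
The 24th slot belongs to stream C; its 8th term is 180.

180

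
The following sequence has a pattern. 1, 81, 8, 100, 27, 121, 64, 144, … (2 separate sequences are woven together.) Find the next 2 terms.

125, 169

Taking every 2nd term gives 2 separate tracks.
Subsequence A: 1, 8, 27, 64 (the cubes 1³, 2³, 3³, …).
Subsequence B: 81, 100, 121, 144 (consecutive squares n² from n = 9).
Term 9 comes from subsequence A (its 5th entry): 125.
The 10th slot belongs to subsequence B; its 5th term is 169.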